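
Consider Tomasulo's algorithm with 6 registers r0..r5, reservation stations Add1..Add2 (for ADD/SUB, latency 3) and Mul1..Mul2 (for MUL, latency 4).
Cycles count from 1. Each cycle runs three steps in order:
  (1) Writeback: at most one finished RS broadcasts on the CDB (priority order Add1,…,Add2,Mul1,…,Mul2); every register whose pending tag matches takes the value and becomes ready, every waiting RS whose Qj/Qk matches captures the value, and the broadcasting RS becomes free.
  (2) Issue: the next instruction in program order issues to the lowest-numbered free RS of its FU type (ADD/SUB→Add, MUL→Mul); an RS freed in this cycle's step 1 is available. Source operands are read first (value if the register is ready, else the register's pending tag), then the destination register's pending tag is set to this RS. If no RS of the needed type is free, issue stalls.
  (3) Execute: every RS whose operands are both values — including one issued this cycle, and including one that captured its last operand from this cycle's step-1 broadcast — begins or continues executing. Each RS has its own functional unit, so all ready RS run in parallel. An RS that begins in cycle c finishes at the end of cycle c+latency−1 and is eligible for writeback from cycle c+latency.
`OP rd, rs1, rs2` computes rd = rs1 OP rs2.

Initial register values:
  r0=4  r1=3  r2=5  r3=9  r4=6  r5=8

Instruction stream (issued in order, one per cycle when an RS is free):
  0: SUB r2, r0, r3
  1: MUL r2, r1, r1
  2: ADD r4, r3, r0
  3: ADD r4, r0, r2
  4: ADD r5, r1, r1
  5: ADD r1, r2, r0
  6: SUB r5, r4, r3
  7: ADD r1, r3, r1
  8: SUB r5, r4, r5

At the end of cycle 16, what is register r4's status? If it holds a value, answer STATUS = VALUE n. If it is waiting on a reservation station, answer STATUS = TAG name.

  c1: issue SUB r2<-Add1  regs: r0:4,r1:3,r2:Add1,r3:9,r4:6,r5:8
  c2: issue MUL r2<-Mul1  regs: r0:4,r1:3,r2:Mul1,r3:9,r4:6,r5:8
  c3: issue ADD r4<-Add2  regs: r0:4,r1:3,r2:Mul1,r3:9,r4:Add2,r5:8
  c4: CDB Add1=-5; issue ADD r4<-Add1  regs: r0:4,r1:3,r2:Mul1,r3:9,r4:Add1,r5:8
  c5: stall  regs: r0:4,r1:3,r2:Mul1,r3:9,r4:Add1,r5:8
  c6: CDB Add2=13; issue ADD r5<-Add2  regs: r0:4,r1:3,r2:Mul1,r3:9,r4:Add1,r5:Add2
  c7: CDB Mul1=9; stall  regs: r0:4,r1:3,r2:9,r3:9,r4:Add1,r5:Add2
  c8: stall  regs: r0:4,r1:3,r2:9,r3:9,r4:Add1,r5:Add2
  c9: CDB Add2=6; issue ADD r1<-Add2  regs: r0:4,r1:Add2,r2:9,r3:9,r4:Add1,r5:6
  c10: CDB Add1=13; issue SUB r5<-Add1  regs: r0:4,r1:Add2,r2:9,r3:9,r4:13,r5:Add1
  c11: stall  regs: r0:4,r1:Add2,r2:9,r3:9,r4:13,r5:Add1
  c12: CDB Add2=13; issue ADD r1<-Add2  regs: r0:4,r1:Add2,r2:9,r3:9,r4:13,r5:Add1
  c13: CDB Add1=4; issue SUB r5<-Add1  regs: r0:4,r1:Add2,r2:9,r3:9,r4:13,r5:Add1
  c14: -  regs: r0:4,r1:Add2,r2:9,r3:9,r4:13,r5:Add1
  c15: CDB Add2=22  regs: r0:4,r1:22,r2:9,r3:9,r4:13,r5:Add1
  c16: CDB Add1=9  regs: r0:4,r1:22,r2:9,r3:9,r4:13,r5:9

STATUS = VALUE 13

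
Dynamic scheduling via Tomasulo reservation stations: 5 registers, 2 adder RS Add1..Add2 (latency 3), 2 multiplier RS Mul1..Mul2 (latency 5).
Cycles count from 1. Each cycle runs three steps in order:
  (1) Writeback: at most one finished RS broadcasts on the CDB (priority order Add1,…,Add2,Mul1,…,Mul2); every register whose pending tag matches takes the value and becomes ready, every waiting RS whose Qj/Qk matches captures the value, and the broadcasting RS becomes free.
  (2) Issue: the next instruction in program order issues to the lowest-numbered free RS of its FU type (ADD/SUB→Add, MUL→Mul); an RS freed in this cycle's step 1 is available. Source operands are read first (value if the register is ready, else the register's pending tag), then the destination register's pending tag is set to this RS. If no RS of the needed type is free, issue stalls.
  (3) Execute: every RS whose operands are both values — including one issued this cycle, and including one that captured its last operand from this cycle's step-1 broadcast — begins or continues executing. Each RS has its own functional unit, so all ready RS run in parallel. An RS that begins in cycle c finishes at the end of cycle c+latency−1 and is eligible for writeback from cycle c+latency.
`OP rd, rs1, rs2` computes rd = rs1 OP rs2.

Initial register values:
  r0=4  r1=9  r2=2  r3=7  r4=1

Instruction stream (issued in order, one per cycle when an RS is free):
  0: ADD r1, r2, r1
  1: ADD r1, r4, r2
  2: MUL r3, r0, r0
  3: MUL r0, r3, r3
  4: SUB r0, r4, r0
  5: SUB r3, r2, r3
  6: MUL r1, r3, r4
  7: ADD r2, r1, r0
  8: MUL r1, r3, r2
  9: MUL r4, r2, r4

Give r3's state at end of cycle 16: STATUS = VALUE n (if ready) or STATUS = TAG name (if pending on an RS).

c1: issue ADD r1<-Add1 | r0:4,r1:Add1,r2:2,r3:7,r4:1
c2: issue ADD r1<-Add2 | r0:4,r1:Add2,r2:2,r3:7,r4:1
c3: issue MUL r3<-Mul1 | r0:4,r1:Add2,r2:2,r3:Mul1,r4:1
c4: CDB Add1=11; issue MUL r0<-Mul2 | r0:Mul2,r1:Add2,r2:2,r3:Mul1,r4:1
c5: CDB Add2=3; issue SUB r0<-Add1 | r0:Add1,r1:3,r2:2,r3:Mul1,r4:1
c6: issue SUB r3<-Add2 | r0:Add1,r1:3,r2:2,r3:Add2,r4:1
c7: stall | r0:Add1,r1:3,r2:2,r3:Add2,r4:1
c8: CDB Mul1=16; issue MUL r1<-Mul1 | r0:Add1,r1:Mul1,r2:2,r3:Add2,r4:1
c9: stall | r0:Add1,r1:Mul1,r2:2,r3:Add2,r4:1
c10: stall | r0:Add1,r1:Mul1,r2:2,r3:Add2,r4:1
c11: CDB Add2=-14; issue ADD r2<-Add2 | r0:Add1,r1:Mul1,r2:Add2,r3:-14,r4:1
c12: stall | r0:Add1,r1:Mul1,r2:Add2,r3:-14,r4:1
c13: CDB Mul2=256; issue MUL r1<-Mul2 | r0:Add1,r1:Mul2,r2:Add2,r3:-14,r4:1
c14: stall | r0:Add1,r1:Mul2,r2:Add2,r3:-14,r4:1
c15: stall | r0:Add1,r1:Mul2,r2:Add2,r3:-14,r4:1
c16: CDB Add1=-255; stall | r0:-255,r1:Mul2,r2:Add2,r3:-14,r4:1

STATUS = VALUE -14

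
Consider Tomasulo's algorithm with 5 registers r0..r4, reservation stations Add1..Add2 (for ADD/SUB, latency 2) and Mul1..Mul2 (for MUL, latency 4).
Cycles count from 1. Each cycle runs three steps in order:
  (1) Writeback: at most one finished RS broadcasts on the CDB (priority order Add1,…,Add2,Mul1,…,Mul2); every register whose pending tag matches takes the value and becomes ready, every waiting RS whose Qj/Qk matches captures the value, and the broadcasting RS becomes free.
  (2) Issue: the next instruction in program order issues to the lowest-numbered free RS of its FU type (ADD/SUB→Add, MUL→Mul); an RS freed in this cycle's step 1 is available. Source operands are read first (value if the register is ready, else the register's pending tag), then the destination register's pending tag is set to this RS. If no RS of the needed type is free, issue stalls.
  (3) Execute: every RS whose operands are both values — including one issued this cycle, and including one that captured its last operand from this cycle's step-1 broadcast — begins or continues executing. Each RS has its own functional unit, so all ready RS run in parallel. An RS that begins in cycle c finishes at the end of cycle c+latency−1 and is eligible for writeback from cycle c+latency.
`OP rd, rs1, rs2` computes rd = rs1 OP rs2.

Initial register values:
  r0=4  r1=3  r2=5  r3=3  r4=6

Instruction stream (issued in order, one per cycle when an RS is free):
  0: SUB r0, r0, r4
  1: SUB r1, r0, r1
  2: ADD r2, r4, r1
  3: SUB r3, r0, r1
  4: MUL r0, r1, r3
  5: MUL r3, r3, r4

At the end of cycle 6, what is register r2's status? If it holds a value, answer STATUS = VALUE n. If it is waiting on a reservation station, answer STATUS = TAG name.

c1: issue SUB r0<-Add1 | r0:Add1,r1:3,r2:5,r3:3,r4:6
c2: issue SUB r1<-Add2 | r0:Add1,r1:Add2,r2:5,r3:3,r4:6
c3: CDB Add1=-2; issue ADD r2<-Add1 | r0:-2,r1:Add2,r2:Add1,r3:3,r4:6
c4: stall | r0:-2,r1:Add2,r2:Add1,r3:3,r4:6
c5: CDB Add2=-5; issue SUB r3<-Add2 | r0:-2,r1:-5,r2:Add1,r3:Add2,r4:6
c6: issue MUL r0<-Mul1 | r0:Mul1,r1:-5,r2:Add1,r3:Add2,r4:6

STATUS = TAG Add1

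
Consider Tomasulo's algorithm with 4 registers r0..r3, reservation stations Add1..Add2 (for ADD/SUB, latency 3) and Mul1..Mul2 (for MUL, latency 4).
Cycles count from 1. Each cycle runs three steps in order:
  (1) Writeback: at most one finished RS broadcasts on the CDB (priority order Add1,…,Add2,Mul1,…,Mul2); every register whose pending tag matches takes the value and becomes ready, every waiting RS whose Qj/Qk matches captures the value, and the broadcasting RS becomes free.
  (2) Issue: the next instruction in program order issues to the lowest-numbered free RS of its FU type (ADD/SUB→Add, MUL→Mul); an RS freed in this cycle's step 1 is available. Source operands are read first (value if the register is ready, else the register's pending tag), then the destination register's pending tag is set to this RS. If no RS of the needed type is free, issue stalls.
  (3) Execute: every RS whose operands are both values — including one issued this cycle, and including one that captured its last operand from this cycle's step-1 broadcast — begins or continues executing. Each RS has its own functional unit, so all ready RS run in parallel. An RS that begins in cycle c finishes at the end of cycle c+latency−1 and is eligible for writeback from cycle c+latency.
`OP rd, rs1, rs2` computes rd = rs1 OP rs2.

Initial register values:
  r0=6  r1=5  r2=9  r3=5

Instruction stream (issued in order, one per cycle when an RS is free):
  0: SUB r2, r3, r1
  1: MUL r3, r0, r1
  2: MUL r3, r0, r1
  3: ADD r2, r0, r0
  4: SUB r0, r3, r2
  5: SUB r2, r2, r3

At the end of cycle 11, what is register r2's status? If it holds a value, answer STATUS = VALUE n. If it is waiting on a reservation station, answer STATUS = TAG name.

STATUS = VALUE -18

  c1: issue SUB r2<-Add1  regs: r0:6,r1:5,r2:Add1,r3:5
  c2: issue MUL r3<-Mul1  regs: r0:6,r1:5,r2:Add1,r3:Mul1
  c3: issue MUL r3<-Mul2  regs: r0:6,r1:5,r2:Add1,r3:Mul2
  c4: CDB Add1=0; issue ADD r2<-Add1  regs: r0:6,r1:5,r2:Add1,r3:Mul2
  c5: issue SUB r0<-Add2  regs: r0:Add2,r1:5,r2:Add1,r3:Mul2
  c6: CDB Mul1=30; stall  regs: r0:Add2,r1:5,r2:Add1,r3:Mul2
  c7: CDB Add1=12; issue SUB r2<-Add1  regs: r0:Add2,r1:5,r2:Add1,r3:Mul2
  c8: CDB Mul2=30  regs: r0:Add2,r1:5,r2:Add1,r3:30
  c9: -  regs: r0:Add2,r1:5,r2:Add1,r3:30
  c10: -  regs: r0:Add2,r1:5,r2:Add1,r3:30
  c11: CDB Add1=-18  regs: r0:Add2,r1:5,r2:-18,r3:30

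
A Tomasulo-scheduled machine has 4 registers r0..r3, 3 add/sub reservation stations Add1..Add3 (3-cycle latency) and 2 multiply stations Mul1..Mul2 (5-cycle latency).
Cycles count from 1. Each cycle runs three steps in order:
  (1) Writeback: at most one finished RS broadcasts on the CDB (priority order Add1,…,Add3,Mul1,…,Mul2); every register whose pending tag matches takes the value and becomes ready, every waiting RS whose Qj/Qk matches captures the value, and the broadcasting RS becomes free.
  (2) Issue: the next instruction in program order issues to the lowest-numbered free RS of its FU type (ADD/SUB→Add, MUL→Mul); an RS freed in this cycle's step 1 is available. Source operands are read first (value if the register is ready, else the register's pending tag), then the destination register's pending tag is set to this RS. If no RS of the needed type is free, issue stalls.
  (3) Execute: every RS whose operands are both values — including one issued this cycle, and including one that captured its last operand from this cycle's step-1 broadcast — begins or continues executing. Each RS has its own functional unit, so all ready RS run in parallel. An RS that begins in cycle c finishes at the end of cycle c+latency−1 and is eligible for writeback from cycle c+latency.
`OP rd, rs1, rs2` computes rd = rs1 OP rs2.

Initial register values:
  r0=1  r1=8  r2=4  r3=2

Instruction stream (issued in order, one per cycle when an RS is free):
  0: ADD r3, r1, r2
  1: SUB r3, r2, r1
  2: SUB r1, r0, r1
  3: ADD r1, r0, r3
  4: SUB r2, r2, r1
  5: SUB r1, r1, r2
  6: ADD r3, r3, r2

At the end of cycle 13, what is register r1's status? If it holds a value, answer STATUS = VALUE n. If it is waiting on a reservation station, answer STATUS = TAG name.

STATUS = TAG Add3

c1: issue ADD r3<-Add1 | r0:1,r1:8,r2:4,r3:Add1
c2: issue SUB r3<-Add2 | r0:1,r1:8,r2:4,r3:Add2
c3: issue SUB r1<-Add3 | r0:1,r1:Add3,r2:4,r3:Add2
c4: CDB Add1=12; issue ADD r1<-Add1 | r0:1,r1:Add1,r2:4,r3:Add2
c5: CDB Add2=-4; issue SUB r2<-Add2 | r0:1,r1:Add1,r2:Add2,r3:-4
c6: CDB Add3=-7; issue SUB r1<-Add3 | r0:1,r1:Add3,r2:Add2,r3:-4
c7: stall | r0:1,r1:Add3,r2:Add2,r3:-4
c8: CDB Add1=-3; issue ADD r3<-Add1 | r0:1,r1:Add3,r2:Add2,r3:Add1
c9: - | r0:1,r1:Add3,r2:Add2,r3:Add1
c10: - | r0:1,r1:Add3,r2:Add2,r3:Add1
c11: CDB Add2=7 | r0:1,r1:Add3,r2:7,r3:Add1
c12: - | r0:1,r1:Add3,r2:7,r3:Add1
c13: - | r0:1,r1:Add3,r2:7,r3:Add1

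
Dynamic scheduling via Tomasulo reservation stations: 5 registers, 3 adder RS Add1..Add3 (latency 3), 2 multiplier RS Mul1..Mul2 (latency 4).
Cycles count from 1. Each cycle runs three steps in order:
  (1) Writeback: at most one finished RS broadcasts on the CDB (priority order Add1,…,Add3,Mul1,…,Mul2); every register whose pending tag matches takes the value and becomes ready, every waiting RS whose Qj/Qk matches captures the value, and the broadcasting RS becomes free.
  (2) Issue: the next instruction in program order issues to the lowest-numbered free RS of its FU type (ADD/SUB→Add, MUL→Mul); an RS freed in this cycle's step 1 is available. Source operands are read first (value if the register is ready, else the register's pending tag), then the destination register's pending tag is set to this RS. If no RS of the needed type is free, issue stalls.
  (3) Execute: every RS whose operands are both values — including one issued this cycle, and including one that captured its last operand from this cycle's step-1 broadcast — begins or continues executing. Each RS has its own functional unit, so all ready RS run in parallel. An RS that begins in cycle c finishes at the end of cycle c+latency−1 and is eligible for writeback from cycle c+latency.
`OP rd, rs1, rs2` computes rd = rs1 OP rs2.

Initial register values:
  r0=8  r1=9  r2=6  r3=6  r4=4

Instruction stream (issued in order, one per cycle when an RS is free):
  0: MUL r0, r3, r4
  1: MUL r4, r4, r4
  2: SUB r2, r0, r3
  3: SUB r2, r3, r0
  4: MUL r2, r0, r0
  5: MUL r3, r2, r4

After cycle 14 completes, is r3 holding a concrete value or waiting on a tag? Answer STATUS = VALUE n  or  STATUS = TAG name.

  c1: issue MUL r0<-Mul1  regs: r0:Mul1,r1:9,r2:6,r3:6,r4:4
  c2: issue MUL r4<-Mul2  regs: r0:Mul1,r1:9,r2:6,r3:6,r4:Mul2
  c3: issue SUB r2<-Add1  regs: r0:Mul1,r1:9,r2:Add1,r3:6,r4:Mul2
  c4: issue SUB r2<-Add2  regs: r0:Mul1,r1:9,r2:Add2,r3:6,r4:Mul2
  c5: CDB Mul1=24; issue MUL r2<-Mul1  regs: r0:24,r1:9,r2:Mul1,r3:6,r4:Mul2
  c6: CDB Mul2=16; issue MUL r3<-Mul2  regs: r0:24,r1:9,r2:Mul1,r3:Mul2,r4:16
  c7: -  regs: r0:24,r1:9,r2:Mul1,r3:Mul2,r4:16
  c8: CDB Add1=18  regs: r0:24,r1:9,r2:Mul1,r3:Mul2,r4:16
  c9: CDB Add2=-18  regs: r0:24,r1:9,r2:Mul1,r3:Mul2,r4:16
  c10: CDB Mul1=576  regs: r0:24,r1:9,r2:576,r3:Mul2,r4:16
  c11: -  regs: r0:24,r1:9,r2:576,r3:Mul2,r4:16
  c12: -  regs: r0:24,r1:9,r2:576,r3:Mul2,r4:16
  c13: -  regs: r0:24,r1:9,r2:576,r3:Mul2,r4:16
  c14: CDB Mul2=9216  regs: r0:24,r1:9,r2:576,r3:9216,r4:16

STATUS = VALUE 9216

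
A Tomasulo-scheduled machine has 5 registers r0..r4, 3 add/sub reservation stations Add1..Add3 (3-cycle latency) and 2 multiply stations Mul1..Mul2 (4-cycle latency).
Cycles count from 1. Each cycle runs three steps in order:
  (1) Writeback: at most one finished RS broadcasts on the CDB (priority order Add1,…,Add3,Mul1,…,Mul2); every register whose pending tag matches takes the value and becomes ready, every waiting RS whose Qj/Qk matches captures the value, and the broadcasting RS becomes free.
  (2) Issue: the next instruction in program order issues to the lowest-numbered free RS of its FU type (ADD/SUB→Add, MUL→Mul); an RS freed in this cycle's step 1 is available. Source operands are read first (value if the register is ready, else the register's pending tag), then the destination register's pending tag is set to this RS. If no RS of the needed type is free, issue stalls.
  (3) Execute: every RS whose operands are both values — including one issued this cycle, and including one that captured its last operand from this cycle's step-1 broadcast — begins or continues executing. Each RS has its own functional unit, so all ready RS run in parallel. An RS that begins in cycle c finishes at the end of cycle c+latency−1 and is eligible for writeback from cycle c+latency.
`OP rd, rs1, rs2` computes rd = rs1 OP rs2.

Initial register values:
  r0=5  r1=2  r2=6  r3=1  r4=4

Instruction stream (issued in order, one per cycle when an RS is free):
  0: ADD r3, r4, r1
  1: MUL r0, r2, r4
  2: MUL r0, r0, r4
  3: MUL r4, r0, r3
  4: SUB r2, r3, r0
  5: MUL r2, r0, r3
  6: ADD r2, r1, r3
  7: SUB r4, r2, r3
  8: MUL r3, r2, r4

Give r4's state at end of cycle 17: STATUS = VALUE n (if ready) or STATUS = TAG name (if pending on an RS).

  c1: issue ADD r3<-Add1  regs: r0:5,r1:2,r2:6,r3:Add1,r4:4
  c2: issue MUL r0<-Mul1  regs: r0:Mul1,r1:2,r2:6,r3:Add1,r4:4
  c3: issue MUL r0<-Mul2  regs: r0:Mul2,r1:2,r2:6,r3:Add1,r4:4
  c4: CDB Add1=6; stall  regs: r0:Mul2,r1:2,r2:6,r3:6,r4:4
  c5: stall  regs: r0:Mul2,r1:2,r2:6,r3:6,r4:4
  c6: CDB Mul1=24; issue MUL r4<-Mul1  regs: r0:Mul2,r1:2,r2:6,r3:6,r4:Mul1
  c7: issue SUB r2<-Add1  regs: r0:Mul2,r1:2,r2:Add1,r3:6,r4:Mul1
  c8: stall  regs: r0:Mul2,r1:2,r2:Add1,r3:6,r4:Mul1
  c9: stall  regs: r0:Mul2,r1:2,r2:Add1,r3:6,r4:Mul1
  c10: CDB Mul2=96; issue MUL r2<-Mul2  regs: r0:96,r1:2,r2:Mul2,r3:6,r4:Mul1
  c11: issue ADD r2<-Add2  regs: r0:96,r1:2,r2:Add2,r3:6,r4:Mul1
  c12: issue SUB r4<-Add3  regs: r0:96,r1:2,r2:Add2,r3:6,r4:Add3
  c13: CDB Add1=-90; stall  regs: r0:96,r1:2,r2:Add2,r3:6,r4:Add3
  c14: CDB Add2=8; stall  regs: r0:96,r1:2,r2:8,r3:6,r4:Add3
  c15: CDB Mul1=576; issue MUL r3<-Mul1  regs: r0:96,r1:2,r2:8,r3:Mul1,r4:Add3
  c16: CDB Mul2=576  regs: r0:96,r1:2,r2:8,r3:Mul1,r4:Add3
  c17: CDB Add3=2  regs: r0:96,r1:2,r2:8,r3:Mul1,r4:2

STATUS = VALUE 2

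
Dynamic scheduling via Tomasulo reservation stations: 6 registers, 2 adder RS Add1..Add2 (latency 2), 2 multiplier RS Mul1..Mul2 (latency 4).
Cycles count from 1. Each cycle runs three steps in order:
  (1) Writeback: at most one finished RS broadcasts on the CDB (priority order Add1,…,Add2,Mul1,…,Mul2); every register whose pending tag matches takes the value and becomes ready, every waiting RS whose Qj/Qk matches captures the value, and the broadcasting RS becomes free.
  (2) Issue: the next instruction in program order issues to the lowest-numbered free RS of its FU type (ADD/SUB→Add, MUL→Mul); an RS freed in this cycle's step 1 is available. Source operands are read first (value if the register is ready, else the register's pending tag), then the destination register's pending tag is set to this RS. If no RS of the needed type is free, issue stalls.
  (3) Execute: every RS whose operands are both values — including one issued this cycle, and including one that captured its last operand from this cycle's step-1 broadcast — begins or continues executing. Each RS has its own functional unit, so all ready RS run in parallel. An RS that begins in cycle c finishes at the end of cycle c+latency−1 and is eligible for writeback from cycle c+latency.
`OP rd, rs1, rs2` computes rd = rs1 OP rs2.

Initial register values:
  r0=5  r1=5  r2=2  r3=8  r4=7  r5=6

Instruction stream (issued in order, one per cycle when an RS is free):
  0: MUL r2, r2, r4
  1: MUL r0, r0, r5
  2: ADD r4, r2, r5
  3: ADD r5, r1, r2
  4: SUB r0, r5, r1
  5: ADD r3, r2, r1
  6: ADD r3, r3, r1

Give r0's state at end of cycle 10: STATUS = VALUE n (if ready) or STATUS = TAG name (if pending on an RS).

  c1: issue MUL r2<-Mul1  regs: r0:5,r1:5,r2:Mul1,r3:8,r4:7,r5:6
  c2: issue MUL r0<-Mul2  regs: r0:Mul2,r1:5,r2:Mul1,r3:8,r4:7,r5:6
  c3: issue ADD r4<-Add1  regs: r0:Mul2,r1:5,r2:Mul1,r3:8,r4:Add1,r5:6
  c4: issue ADD r5<-Add2  regs: r0:Mul2,r1:5,r2:Mul1,r3:8,r4:Add1,r5:Add2
  c5: CDB Mul1=14; stall  regs: r0:Mul2,r1:5,r2:14,r3:8,r4:Add1,r5:Add2
  c6: CDB Mul2=30; stall  regs: r0:30,r1:5,r2:14,r3:8,r4:Add1,r5:Add2
  c7: CDB Add1=20; issue SUB r0<-Add1  regs: r0:Add1,r1:5,r2:14,r3:8,r4:20,r5:Add2
  c8: CDB Add2=19; issue ADD r3<-Add2  regs: r0:Add1,r1:5,r2:14,r3:Add2,r4:20,r5:19
  c9: stall  regs: r0:Add1,r1:5,r2:14,r3:Add2,r4:20,r5:19
  c10: CDB Add1=14; issue ADD r3<-Add1  regs: r0:14,r1:5,r2:14,r3:Add1,r4:20,r5:19

STATUS = VALUE 14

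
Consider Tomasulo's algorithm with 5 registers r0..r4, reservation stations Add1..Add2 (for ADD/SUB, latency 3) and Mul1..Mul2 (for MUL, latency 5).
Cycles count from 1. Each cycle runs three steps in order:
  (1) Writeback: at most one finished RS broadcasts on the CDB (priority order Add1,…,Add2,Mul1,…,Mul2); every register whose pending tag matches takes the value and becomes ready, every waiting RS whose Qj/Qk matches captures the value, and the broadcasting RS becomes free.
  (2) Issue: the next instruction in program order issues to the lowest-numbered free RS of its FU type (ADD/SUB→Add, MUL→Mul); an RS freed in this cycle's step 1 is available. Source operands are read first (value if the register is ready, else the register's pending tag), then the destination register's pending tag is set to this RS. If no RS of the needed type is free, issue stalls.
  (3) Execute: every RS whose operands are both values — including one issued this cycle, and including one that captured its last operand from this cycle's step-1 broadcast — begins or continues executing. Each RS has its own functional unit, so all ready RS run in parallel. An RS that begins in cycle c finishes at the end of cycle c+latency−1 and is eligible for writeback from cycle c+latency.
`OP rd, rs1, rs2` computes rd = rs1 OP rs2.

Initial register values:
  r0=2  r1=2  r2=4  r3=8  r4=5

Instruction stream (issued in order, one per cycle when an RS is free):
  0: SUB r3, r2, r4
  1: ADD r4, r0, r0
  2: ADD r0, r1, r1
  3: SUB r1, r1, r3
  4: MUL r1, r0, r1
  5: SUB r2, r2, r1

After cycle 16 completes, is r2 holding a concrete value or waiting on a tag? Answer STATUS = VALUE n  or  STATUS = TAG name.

  c1: issue SUB r3<-Add1  regs: r0:2,r1:2,r2:4,r3:Add1,r4:5
  c2: issue ADD r4<-Add2  regs: r0:2,r1:2,r2:4,r3:Add1,r4:Add2
  c3: stall  regs: r0:2,r1:2,r2:4,r3:Add1,r4:Add2
  c4: CDB Add1=-1; issue ADD r0<-Add1  regs: r0:Add1,r1:2,r2:4,r3:-1,r4:Add2
  c5: CDB Add2=4; issue SUB r1<-Add2  regs: r0:Add1,r1:Add2,r2:4,r3:-1,r4:4
  c6: issue MUL r1<-Mul1  regs: r0:Add1,r1:Mul1,r2:4,r3:-1,r4:4
  c7: CDB Add1=4; issue SUB r2<-Add1  regs: r0:4,r1:Mul1,r2:Add1,r3:-1,r4:4
  c8: CDB Add2=3  regs: r0:4,r1:Mul1,r2:Add1,r3:-1,r4:4
  c9: -  regs: r0:4,r1:Mul1,r2:Add1,r3:-1,r4:4
  c10: -  regs: r0:4,r1:Mul1,r2:Add1,r3:-1,r4:4
  c11: -  regs: r0:4,r1:Mul1,r2:Add1,r3:-1,r4:4
  c12: -  regs: r0:4,r1:Mul1,r2:Add1,r3:-1,r4:4
  c13: CDB Mul1=12  regs: r0:4,r1:12,r2:Add1,r3:-1,r4:4
  c14: -  regs: r0:4,r1:12,r2:Add1,r3:-1,r4:4
  c15: -  regs: r0:4,r1:12,r2:Add1,r3:-1,r4:4
  c16: CDB Add1=-8  regs: r0:4,r1:12,r2:-8,r3:-1,r4:4

STATUS = VALUE -8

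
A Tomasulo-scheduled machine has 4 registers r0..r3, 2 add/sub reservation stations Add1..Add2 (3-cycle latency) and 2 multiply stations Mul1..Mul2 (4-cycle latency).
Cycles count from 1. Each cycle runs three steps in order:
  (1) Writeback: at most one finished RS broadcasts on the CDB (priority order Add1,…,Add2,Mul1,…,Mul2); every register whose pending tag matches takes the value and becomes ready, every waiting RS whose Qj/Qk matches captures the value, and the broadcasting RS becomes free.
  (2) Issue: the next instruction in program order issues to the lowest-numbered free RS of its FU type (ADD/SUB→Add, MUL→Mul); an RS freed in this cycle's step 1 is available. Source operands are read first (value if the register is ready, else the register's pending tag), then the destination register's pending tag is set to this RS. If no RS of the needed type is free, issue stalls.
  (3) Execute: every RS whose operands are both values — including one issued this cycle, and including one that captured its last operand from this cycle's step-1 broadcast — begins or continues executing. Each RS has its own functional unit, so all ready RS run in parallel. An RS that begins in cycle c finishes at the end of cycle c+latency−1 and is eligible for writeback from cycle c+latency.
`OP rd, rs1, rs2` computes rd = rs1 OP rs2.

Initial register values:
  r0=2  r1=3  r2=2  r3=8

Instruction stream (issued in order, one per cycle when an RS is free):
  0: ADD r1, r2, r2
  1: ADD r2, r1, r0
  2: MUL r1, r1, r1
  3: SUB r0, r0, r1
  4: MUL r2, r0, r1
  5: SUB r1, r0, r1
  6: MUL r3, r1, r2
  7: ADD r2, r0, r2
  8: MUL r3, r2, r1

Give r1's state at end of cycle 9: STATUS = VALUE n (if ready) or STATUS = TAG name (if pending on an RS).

STATUS = TAG Add2

c1: issue ADD r1<-Add1 | r0:2,r1:Add1,r2:2,r3:8
c2: issue ADD r2<-Add2 | r0:2,r1:Add1,r2:Add2,r3:8
c3: issue MUL r1<-Mul1 | r0:2,r1:Mul1,r2:Add2,r3:8
c4: CDB Add1=4; issue SUB r0<-Add1 | r0:Add1,r1:Mul1,r2:Add2,r3:8
c5: issue MUL r2<-Mul2 | r0:Add1,r1:Mul1,r2:Mul2,r3:8
c6: stall | r0:Add1,r1:Mul1,r2:Mul2,r3:8
c7: CDB Add2=6; issue SUB r1<-Add2 | r0:Add1,r1:Add2,r2:Mul2,r3:8
c8: CDB Mul1=16; issue MUL r3<-Mul1 | r0:Add1,r1:Add2,r2:Mul2,r3:Mul1
c9: stall | r0:Add1,r1:Add2,r2:Mul2,r3:Mul1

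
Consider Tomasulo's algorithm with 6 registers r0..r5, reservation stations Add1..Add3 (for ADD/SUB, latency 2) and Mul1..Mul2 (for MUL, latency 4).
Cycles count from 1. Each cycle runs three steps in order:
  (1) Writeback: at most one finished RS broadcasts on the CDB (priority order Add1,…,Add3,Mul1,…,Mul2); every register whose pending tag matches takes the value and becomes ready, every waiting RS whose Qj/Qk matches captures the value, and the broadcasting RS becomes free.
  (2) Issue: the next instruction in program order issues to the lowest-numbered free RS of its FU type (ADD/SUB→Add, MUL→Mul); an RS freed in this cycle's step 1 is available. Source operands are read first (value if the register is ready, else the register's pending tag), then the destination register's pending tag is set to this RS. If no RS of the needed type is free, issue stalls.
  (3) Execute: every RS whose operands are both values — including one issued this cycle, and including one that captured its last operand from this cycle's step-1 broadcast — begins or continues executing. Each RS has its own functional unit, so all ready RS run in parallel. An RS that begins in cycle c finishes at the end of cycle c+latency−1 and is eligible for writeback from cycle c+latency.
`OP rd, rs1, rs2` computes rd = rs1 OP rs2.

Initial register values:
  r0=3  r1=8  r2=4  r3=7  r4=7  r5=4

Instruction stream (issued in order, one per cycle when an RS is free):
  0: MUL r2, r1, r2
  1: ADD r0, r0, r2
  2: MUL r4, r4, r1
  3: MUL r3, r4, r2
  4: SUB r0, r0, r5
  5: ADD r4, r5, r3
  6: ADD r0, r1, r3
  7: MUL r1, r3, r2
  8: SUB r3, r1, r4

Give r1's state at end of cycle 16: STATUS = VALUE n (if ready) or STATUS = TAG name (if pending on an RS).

c1: issue MUL r2<-Mul1 | r0:3,r1:8,r2:Mul1,r3:7,r4:7,r5:4
c2: issue ADD r0<-Add1 | r0:Add1,r1:8,r2:Mul1,r3:7,r4:7,r5:4
c3: issue MUL r4<-Mul2 | r0:Add1,r1:8,r2:Mul1,r3:7,r4:Mul2,r5:4
c4: stall | r0:Add1,r1:8,r2:Mul1,r3:7,r4:Mul2,r5:4
c5: CDB Mul1=32; issue MUL r3<-Mul1 | r0:Add1,r1:8,r2:32,r3:Mul1,r4:Mul2,r5:4
c6: issue SUB r0<-Add2 | r0:Add2,r1:8,r2:32,r3:Mul1,r4:Mul2,r5:4
c7: CDB Add1=35; issue ADD r4<-Add1 | r0:Add2,r1:8,r2:32,r3:Mul1,r4:Add1,r5:4
c8: CDB Mul2=56; issue ADD r0<-Add3 | r0:Add3,r1:8,r2:32,r3:Mul1,r4:Add1,r5:4
c9: CDB Add2=31; issue MUL r1<-Mul2 | r0:Add3,r1:Mul2,r2:32,r3:Mul1,r4:Add1,r5:4
c10: issue SUB r3<-Add2 | r0:Add3,r1:Mul2,r2:32,r3:Add2,r4:Add1,r5:4
c11: - | r0:Add3,r1:Mul2,r2:32,r3:Add2,r4:Add1,r5:4
c12: CDB Mul1=1792 | r0:Add3,r1:Mul2,r2:32,r3:Add2,r4:Add1,r5:4
c13: - | r0:Add3,r1:Mul2,r2:32,r3:Add2,r4:Add1,r5:4
c14: CDB Add1=1796 | r0:Add3,r1:Mul2,r2:32,r3:Add2,r4:1796,r5:4
c15: CDB Add3=1800 | r0:1800,r1:Mul2,r2:32,r3:Add2,r4:1796,r5:4
c16: CDB Mul2=57344 | r0:1800,r1:57344,r2:32,r3:Add2,r4:1796,r5:4

STATUS = VALUE 57344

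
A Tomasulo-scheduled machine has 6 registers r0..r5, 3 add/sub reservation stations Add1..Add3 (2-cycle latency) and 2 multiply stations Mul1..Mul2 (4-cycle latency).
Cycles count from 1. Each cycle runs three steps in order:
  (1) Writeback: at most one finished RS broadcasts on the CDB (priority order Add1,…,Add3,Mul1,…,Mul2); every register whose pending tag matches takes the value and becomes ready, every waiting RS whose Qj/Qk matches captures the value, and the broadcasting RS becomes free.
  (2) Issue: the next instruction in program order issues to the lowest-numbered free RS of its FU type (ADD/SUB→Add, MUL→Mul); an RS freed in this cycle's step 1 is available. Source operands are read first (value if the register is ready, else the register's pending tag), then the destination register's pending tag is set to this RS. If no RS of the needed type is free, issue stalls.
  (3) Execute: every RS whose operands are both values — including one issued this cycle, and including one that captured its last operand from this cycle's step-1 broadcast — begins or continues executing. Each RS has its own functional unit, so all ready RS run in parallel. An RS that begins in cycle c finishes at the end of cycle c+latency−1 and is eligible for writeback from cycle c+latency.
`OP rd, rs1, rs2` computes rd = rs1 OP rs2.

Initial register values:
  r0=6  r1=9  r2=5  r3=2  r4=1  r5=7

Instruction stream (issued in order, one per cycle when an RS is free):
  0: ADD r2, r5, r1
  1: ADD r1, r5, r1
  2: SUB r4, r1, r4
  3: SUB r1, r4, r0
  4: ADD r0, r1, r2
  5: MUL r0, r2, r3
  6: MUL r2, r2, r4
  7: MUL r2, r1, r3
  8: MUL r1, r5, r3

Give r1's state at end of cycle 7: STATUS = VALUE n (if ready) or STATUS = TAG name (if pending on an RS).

  c1: issue ADD r2<-Add1  regs: r0:6,r1:9,r2:Add1,r3:2,r4:1,r5:7
  c2: issue ADD r1<-Add2  regs: r0:6,r1:Add2,r2:Add1,r3:2,r4:1,r5:7
  c3: CDB Add1=16; issue SUB r4<-Add1  regs: r0:6,r1:Add2,r2:16,r3:2,r4:Add1,r5:7
  c4: CDB Add2=16; issue SUB r1<-Add2  regs: r0:6,r1:Add2,r2:16,r3:2,r4:Add1,r5:7
  c5: issue ADD r0<-Add3  regs: r0:Add3,r1:Add2,r2:16,r3:2,r4:Add1,r5:7
  c6: CDB Add1=15; issue MUL r0<-Mul1  regs: r0:Mul1,r1:Add2,r2:16,r3:2,r4:15,r5:7
  c7: issue MUL r2<-Mul2  regs: r0:Mul1,r1:Add2,r2:Mul2,r3:2,r4:15,r5:7

STATUS = TAG Add2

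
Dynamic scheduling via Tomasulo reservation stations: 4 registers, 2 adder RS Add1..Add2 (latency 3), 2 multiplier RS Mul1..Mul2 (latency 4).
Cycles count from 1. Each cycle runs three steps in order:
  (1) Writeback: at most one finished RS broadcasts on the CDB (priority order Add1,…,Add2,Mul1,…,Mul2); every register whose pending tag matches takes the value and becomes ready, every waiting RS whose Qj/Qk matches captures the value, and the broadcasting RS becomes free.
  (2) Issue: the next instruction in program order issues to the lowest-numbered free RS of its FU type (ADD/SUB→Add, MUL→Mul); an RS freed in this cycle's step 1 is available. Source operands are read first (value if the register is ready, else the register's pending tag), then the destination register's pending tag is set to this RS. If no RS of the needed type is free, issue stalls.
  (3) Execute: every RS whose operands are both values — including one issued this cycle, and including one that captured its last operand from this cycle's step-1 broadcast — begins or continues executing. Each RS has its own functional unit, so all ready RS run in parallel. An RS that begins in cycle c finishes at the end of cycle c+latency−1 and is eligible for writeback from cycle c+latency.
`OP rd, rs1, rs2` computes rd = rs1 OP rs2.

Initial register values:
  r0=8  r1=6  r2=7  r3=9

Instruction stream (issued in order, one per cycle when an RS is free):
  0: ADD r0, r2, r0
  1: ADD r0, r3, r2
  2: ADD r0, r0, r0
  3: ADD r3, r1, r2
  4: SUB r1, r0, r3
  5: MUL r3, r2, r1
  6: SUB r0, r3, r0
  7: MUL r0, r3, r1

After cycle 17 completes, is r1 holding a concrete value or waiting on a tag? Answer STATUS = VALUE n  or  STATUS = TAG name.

c1: issue ADD r0<-Add1 | r0:Add1,r1:6,r2:7,r3:9
c2: issue ADD r0<-Add2 | r0:Add2,r1:6,r2:7,r3:9
c3: stall | r0:Add2,r1:6,r2:7,r3:9
c4: CDB Add1=15; issue ADD r0<-Add1 | r0:Add1,r1:6,r2:7,r3:9
c5: CDB Add2=16; issue ADD r3<-Add2 | r0:Add1,r1:6,r2:7,r3:Add2
c6: stall | r0:Add1,r1:6,r2:7,r3:Add2
c7: stall | r0:Add1,r1:6,r2:7,r3:Add2
c8: CDB Add1=32; issue SUB r1<-Add1 | r0:32,r1:Add1,r2:7,r3:Add2
c9: CDB Add2=13; issue MUL r3<-Mul1 | r0:32,r1:Add1,r2:7,r3:Mul1
c10: issue SUB r0<-Add2 | r0:Add2,r1:Add1,r2:7,r3:Mul1
c11: issue MUL r0<-Mul2 | r0:Mul2,r1:Add1,r2:7,r3:Mul1
c12: CDB Add1=19 | r0:Mul2,r1:19,r2:7,r3:Mul1
c13: - | r0:Mul2,r1:19,r2:7,r3:Mul1
c14: - | r0:Mul2,r1:19,r2:7,r3:Mul1
c15: - | r0:Mul2,r1:19,r2:7,r3:Mul1
c16: CDB Mul1=133 | r0:Mul2,r1:19,r2:7,r3:133
c17: - | r0:Mul2,r1:19,r2:7,r3:133

STATUS = VALUE 19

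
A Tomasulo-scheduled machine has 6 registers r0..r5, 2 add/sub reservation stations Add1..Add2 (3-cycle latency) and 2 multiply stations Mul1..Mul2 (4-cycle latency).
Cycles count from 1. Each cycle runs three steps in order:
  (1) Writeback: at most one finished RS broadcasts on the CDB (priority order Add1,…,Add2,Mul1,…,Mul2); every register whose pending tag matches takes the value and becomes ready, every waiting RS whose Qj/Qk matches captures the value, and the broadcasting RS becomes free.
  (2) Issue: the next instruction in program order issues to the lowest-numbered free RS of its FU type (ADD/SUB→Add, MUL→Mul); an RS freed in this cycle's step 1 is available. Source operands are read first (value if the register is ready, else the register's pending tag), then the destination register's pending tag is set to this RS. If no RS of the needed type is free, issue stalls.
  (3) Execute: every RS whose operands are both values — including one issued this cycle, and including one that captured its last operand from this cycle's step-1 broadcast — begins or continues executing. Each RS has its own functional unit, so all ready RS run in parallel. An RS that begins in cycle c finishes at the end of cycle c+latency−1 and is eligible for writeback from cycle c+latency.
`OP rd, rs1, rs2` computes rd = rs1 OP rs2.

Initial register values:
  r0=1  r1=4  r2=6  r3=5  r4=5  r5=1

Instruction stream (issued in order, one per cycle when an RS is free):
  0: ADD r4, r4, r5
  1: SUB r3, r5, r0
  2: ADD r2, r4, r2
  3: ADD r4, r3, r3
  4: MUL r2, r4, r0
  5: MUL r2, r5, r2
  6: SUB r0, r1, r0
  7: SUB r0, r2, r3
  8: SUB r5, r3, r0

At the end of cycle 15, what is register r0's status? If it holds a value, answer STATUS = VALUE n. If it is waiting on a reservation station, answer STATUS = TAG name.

cycle 1: issue ADD r4<-Add1 // r0:1,r1:4,r2:6,r3:5,r4:Add1,r5:1
cycle 2: issue SUB r3<-Add2 // r0:1,r1:4,r2:6,r3:Add2,r4:Add1,r5:1
cycle 3: stall // r0:1,r1:4,r2:6,r3:Add2,r4:Add1,r5:1
cycle 4: CDB Add1=6; issue ADD r2<-Add1 // r0:1,r1:4,r2:Add1,r3:Add2,r4:6,r5:1
cycle 5: CDB Add2=0; issue ADD r4<-Add2 // r0:1,r1:4,r2:Add1,r3:0,r4:Add2,r5:1
cycle 6: issue MUL r2<-Mul1 // r0:1,r1:4,r2:Mul1,r3:0,r4:Add2,r5:1
cycle 7: CDB Add1=12; issue MUL r2<-Mul2 // r0:1,r1:4,r2:Mul2,r3:0,r4:Add2,r5:1
cycle 8: CDB Add2=0; issue SUB r0<-Add1 // r0:Add1,r1:4,r2:Mul2,r3:0,r4:0,r5:1
cycle 9: issue SUB r0<-Add2 // r0:Add2,r1:4,r2:Mul2,r3:0,r4:0,r5:1
cycle 10: stall // r0:Add2,r1:4,r2:Mul2,r3:0,r4:0,r5:1
cycle 11: CDB Add1=3; issue SUB r5<-Add1 // r0:Add2,r1:4,r2:Mul2,r3:0,r4:0,r5:Add1
cycle 12: CDB Mul1=0 // r0:Add2,r1:4,r2:Mul2,r3:0,r4:0,r5:Add1
cycle 13: - // r0:Add2,r1:4,r2:Mul2,r3:0,r4:0,r5:Add1
cycle 14: - // r0:Add2,r1:4,r2:Mul2,r3:0,r4:0,r5:Add1
cycle 15: - // r0:Add2,r1:4,r2:Mul2,r3:0,r4:0,r5:Add1

STATUS = TAG Add2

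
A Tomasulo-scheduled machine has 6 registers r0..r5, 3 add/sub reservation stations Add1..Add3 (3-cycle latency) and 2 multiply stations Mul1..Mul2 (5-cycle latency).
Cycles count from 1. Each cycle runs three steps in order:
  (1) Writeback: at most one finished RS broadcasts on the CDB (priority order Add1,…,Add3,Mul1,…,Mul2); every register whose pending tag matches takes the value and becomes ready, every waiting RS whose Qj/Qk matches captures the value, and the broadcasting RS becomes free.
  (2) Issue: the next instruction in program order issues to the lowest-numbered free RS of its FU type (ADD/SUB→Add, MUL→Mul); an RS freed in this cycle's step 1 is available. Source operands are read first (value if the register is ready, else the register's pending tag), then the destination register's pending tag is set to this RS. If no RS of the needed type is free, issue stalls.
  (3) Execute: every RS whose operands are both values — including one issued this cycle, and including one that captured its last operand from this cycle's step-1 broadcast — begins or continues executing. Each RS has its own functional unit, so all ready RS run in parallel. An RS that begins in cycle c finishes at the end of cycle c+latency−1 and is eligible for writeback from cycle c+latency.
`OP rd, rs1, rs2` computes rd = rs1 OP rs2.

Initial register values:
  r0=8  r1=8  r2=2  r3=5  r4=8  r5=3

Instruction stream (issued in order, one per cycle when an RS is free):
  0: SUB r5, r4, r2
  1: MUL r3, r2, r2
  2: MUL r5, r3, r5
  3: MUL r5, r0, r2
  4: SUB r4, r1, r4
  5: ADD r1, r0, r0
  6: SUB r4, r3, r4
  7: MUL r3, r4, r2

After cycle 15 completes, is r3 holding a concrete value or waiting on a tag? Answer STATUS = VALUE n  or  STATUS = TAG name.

  c1: issue SUB r5<-Add1  regs: r0:8,r1:8,r2:2,r3:5,r4:8,r5:Add1
  c2: issue MUL r3<-Mul1  regs: r0:8,r1:8,r2:2,r3:Mul1,r4:8,r5:Add1
  c3: issue MUL r5<-Mul2  regs: r0:8,r1:8,r2:2,r3:Mul1,r4:8,r5:Mul2
  c4: CDB Add1=6; stall  regs: r0:8,r1:8,r2:2,r3:Mul1,r4:8,r5:Mul2
  c5: stall  regs: r0:8,r1:8,r2:2,r3:Mul1,r4:8,r5:Mul2
  c6: stall  regs: r0:8,r1:8,r2:2,r3:Mul1,r4:8,r5:Mul2
  c7: CDB Mul1=4; issue MUL r5<-Mul1  regs: r0:8,r1:8,r2:2,r3:4,r4:8,r5:Mul1
  c8: issue SUB r4<-Add1  regs: r0:8,r1:8,r2:2,r3:4,r4:Add1,r5:Mul1
  c9: issue ADD r1<-Add2  regs: r0:8,r1:Add2,r2:2,r3:4,r4:Add1,r5:Mul1
  c10: issue SUB r4<-Add3  regs: r0:8,r1:Add2,r2:2,r3:4,r4:Add3,r5:Mul1
  c11: CDB Add1=0; stall  regs: r0:8,r1:Add2,r2:2,r3:4,r4:Add3,r5:Mul1
  c12: CDB Add2=16; stall  regs: r0:8,r1:16,r2:2,r3:4,r4:Add3,r5:Mul1
  c13: CDB Mul1=16; issue MUL r3<-Mul1  regs: r0:8,r1:16,r2:2,r3:Mul1,r4:Add3,r5:16
  c14: CDB Add3=4  regs: r0:8,r1:16,r2:2,r3:Mul1,r4:4,r5:16
  c15: CDB Mul2=24  regs: r0:8,r1:16,r2:2,r3:Mul1,r4:4,r5:16

STATUS = TAG Mul1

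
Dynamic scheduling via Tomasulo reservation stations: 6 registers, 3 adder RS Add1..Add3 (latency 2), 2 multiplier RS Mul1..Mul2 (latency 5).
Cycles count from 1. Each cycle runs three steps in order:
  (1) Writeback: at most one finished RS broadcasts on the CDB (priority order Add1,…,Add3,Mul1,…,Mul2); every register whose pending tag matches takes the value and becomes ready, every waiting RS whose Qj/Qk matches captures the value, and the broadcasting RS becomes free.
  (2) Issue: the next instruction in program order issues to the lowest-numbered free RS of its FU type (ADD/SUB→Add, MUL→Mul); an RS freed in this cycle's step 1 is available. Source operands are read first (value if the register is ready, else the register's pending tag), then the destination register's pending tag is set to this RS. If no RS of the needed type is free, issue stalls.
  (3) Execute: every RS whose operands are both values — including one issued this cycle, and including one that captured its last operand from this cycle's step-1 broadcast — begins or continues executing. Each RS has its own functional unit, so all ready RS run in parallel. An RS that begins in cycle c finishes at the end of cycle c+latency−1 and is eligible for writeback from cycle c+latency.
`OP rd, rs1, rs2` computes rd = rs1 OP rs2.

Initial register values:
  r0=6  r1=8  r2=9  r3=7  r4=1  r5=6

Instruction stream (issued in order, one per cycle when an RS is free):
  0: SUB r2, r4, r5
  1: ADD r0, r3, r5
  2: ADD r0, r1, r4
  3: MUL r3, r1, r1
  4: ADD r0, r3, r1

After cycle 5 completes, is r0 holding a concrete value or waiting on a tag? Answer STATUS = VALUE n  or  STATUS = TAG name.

STATUS = TAG Add1

  c1: issue SUB r2<-Add1  regs: r0:6,r1:8,r2:Add1,r3:7,r4:1,r5:6
  c2: issue ADD r0<-Add2  regs: r0:Add2,r1:8,r2:Add1,r3:7,r4:1,r5:6
  c3: CDB Add1=-5; issue ADD r0<-Add1  regs: r0:Add1,r1:8,r2:-5,r3:7,r4:1,r5:6
  c4: CDB Add2=13; issue MUL r3<-Mul1  regs: r0:Add1,r1:8,r2:-5,r3:Mul1,r4:1,r5:6
  c5: CDB Add1=9; issue ADD r0<-Add1  regs: r0:Add1,r1:8,r2:-5,r3:Mul1,r4:1,r5:6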